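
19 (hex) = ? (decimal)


19 (base 16) = 25 (decimal)
25 (decimal) = 25 (base 10)


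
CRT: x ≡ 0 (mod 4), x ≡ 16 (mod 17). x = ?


M = 4*17 = 68
M1 = M/4 = 17, M2 = M/17 = 4
M1^(-1) mod 4 = 1, M2^(-1) mod 17 = 13
x = 0*17*1 + 16*4*13 = 832
832 mod 68 = 16
Check: 16 mod 4 = 0 ✓, 16 mod 17 = 16 ✓

x ≡ 16 (mod 68)


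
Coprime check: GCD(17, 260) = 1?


Euclidean algorithm:
260 = 15 * 17 + 5
17 = 3 * 5 + 2
5 = 2 * 2 + 1
2 = 2 * 1 + 0
GCD(17, 260) = 1

Yes, coprime (GCD = 1)


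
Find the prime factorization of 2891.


2891 / 7 = 413
413 / 7 = 59
59 / 59 = 1
2891 = 7^2 × 59


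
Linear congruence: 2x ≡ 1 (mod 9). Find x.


GCD(2, 9) = 1, unique solution
a^(-1) mod 9 = 5
x = 5 * 1 mod 9 = 5

x ≡ 5 (mod 9)


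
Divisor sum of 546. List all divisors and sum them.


Divisors of 546: 1, 2, 3, 6, 7, 13, 14, 21, 26, 39, 42, 78, 91, 182, 273, 546
Sum = 1 + 2 + 3 + 6 + 7 + 13 + 14 + 21 + 26 + 39 + 42 + 78 + 91 + 182 + 273 + 546 = 1344

σ(546) = 1344


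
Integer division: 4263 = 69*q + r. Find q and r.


4263 = 69 * 61 + 54
Check: 4209 + 54 = 4263

q = 61, r = 54


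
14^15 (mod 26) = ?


14^1 mod 26 = 14
14^2 mod 26 = 14
14^3 mod 26 = 14
14^4 mod 26 = 14
14^5 mod 26 = 14
14^6 mod 26 = 14
14^7 mod 26 = 14
14^8 mod 26 = 14
14^9 mod 26 = 14
14^10 mod 26 = 14
14^11 mod 26 = 14
14^12 mod 26 = 14
14^13 mod 26 = 14
14^14 mod 26 = 14
14^15 mod 26 = 14


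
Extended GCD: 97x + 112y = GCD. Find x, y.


Tabular extended Euclidean (each row: r = 97*s + 112*t):
r=97, s=1, t=0
r=112, s=0, t=1
q=0: r=97, s=1, t=0   [97*(1) + 112*(0) = 97]
q=1: r=15, s=-1, t=1   [97*(-1) + 112*(1) = 15]
q=6: r=7, s=7, t=-6   [97*(7) + 112*(-6) = 7]
q=2: r=1, s=-15, t=13   [97*(-15) + 112*(13) = 1]
q=7: r=0, s=112, t=-97   [97*(112) + 112*(-97) = 0]
GCD = 1; from the row with r=1: x=-15, y=13
Check: 97*(-15) + 112*(13) = -1455 + 1456 = 1

GCD = 1, x = -15, y = 13


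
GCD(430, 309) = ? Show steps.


430 = 1 * 309 + 121
309 = 2 * 121 + 67
121 = 1 * 67 + 54
67 = 1 * 54 + 13
54 = 4 * 13 + 2
13 = 6 * 2 + 1
2 = 2 * 1 + 0
GCD = 1


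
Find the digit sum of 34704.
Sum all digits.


3 + 4 + 7 + 0 + 4 = 18


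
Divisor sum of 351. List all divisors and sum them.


Divisors of 351: 1, 3, 9, 13, 27, 39, 117, 351
Sum = 1 + 3 + 9 + 13 + 27 + 39 + 117 + 351 = 560

σ(351) = 560


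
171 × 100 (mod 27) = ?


171 × 100 = 17100
17100 mod 27 = 9


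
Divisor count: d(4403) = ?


4403 = 7^1 × 17^1 × 37^1
d(4403) = (1+1) × (1+1) × (1+1) = 8

8 divisors


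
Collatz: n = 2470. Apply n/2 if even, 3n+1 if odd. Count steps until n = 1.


2470 → 1235 → 3706 → 1853 → 5560 → 2780 → 1390 → 695 → 2086 → 1043 → 3130 → 1565 → 4696 → 2348 → 1174 → 587 → 1762 → 881 → 2644 → 1322 → 661 → 1984 → 992 → 496 → 248 → 124 → 62 → 31 → 94 → 47 → 142 → 71 → 214 → 107 → 322 → 161 → 484 → 242 → 121 → 364 → 182 → 91 → 274 → 137 → 412 → 206 → 103 → 310 → 155 → 466 → 233 → 700 → 350 → 175 → 526 → 263 → 790 → 395 → 1186 → 593 → 1780 → 890 → 445 → 1336 → 668 → 334 → 167 → 502 → 251 → 754 → 377 → 1132 → 566 → 283 → 850 → 425 → 1276 → 638 → 319 → 958 → 479 → 1438 → 719 → 2158 → 1079 → 3238 → 1619 → 4858 → 2429 → 7288 → 3644 → 1822 → 911 → 2734 → 1367 → 4102 → 2051 → 6154 → 3077 → 9232 → 4616 → 2308 → 1154 → 577 → 1732 → 866 → 433 → 1300 → 650 → 325 → 976 → 488 → 244 → 122 → 61 → 184 → 92 → 46 → 23 → 70 → 35 → 106 → 53 → 160 → 80 → 40 → 20 → 10 → 5 → 16 → 8 → 4 → 2 → 1
Total steps = 133

133 steps


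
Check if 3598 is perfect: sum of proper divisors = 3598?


Proper divisors of 3598: 1, 2, 7, 14, 257, 514, 1799
Sum = 1 + 2 + 7 + 14 + 257 + 514 + 1799 = 2594

No, 3598 is not perfect (2594 ≠ 3598)


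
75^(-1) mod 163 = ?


Use the extended Euclidean algorithm on (163, 75); each row r = 163*s + 75*t:
r=163, s=1, t=0
r=75, s=0, t=1
q=2: r=13, s=1, t=-2   [163*(1) + 75*(-2) = 13]
q=5: r=10, s=-5, t=11   [163*(-5) + 75*(11) = 10]
q=1: r=3, s=6, t=-13   [163*(6) + 75*(-13) = 3]
q=3: r=1, s=-23, t=50   [163*(-23) + 75*(50) = 1]
q=3: r=0, s=75, t=-163   [163*(75) + 75*(-163) = 0]
GCD = 1 with t = 50, so 75*(50) ≡ 1 (mod 163)
Inverse = 50 mod 163 = 50
Check: 75 * 50 = 3750 ≡ 1 (mod 163)

75^(-1) ≡ 50 (mod 163)


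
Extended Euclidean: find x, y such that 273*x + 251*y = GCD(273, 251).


Tabular extended Euclidean (each row: r = 273*s + 251*t):
r=273, s=1, t=0
r=251, s=0, t=1
q=1: r=22, s=1, t=-1   [273*(1) + 251*(-1) = 22]
q=11: r=9, s=-11, t=12   [273*(-11) + 251*(12) = 9]
q=2: r=4, s=23, t=-25   [273*(23) + 251*(-25) = 4]
q=2: r=1, s=-57, t=62   [273*(-57) + 251*(62) = 1]
q=4: r=0, s=251, t=-273   [273*(251) + 251*(-273) = 0]
GCD = 1; from the row with r=1: x=-57, y=62
Check: 273*(-57) + 251*(62) = -15561 + 15562 = 1

GCD = 1, x = -57, y = 62


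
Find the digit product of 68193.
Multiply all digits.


6 × 8 × 1 × 9 × 3 = 1296


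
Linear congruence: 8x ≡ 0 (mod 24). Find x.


GCD(8, 24) = 8 divides 0
Divide: 1x ≡ 0 (mod 3)
x ≡ 0 (mod 3)


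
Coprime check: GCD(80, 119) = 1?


Euclidean algorithm:
119 = 1 * 80 + 39
80 = 2 * 39 + 2
39 = 19 * 2 + 1
2 = 2 * 1 + 0
GCD(80, 119) = 1

Yes, coprime (GCD = 1)


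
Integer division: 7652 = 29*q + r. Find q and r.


7652 = 29 * 263 + 25
Check: 7627 + 25 = 7652

q = 263, r = 25


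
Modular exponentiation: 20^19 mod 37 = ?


20^1 mod 37 = 20
20^2 mod 37 = 30
20^3 mod 37 = 8
20^4 mod 37 = 12
20^5 mod 37 = 18
20^6 mod 37 = 27
20^7 mod 37 = 22
20^8 mod 37 = 33
20^9 mod 37 = 31
20^10 mod 37 = 28
20^11 mod 37 = 5
20^12 mod 37 = 26
20^13 mod 37 = 2
20^14 mod 37 = 3
20^15 mod 37 = 23
20^16 mod 37 = 16
20^17 mod 37 = 24
20^18 mod 37 = 36
20^19 mod 37 = 17


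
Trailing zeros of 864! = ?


floor(864/5) = 172
floor(864/25) = 34
floor(864/125) = 6
floor(864/625) = 1
Total = 213

213 trailing zeros


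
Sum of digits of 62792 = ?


6 + 2 + 7 + 9 + 2 = 26


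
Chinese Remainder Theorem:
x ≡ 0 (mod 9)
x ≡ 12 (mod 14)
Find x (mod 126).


M = 9*14 = 126
M1 = M/9 = 14, M2 = M/14 = 9
M1^(-1) mod 9 = 2, M2^(-1) mod 14 = 11
x = 0*14*2 + 12*9*11 = 1188
1188 mod 126 = 54
Check: 54 mod 9 = 0 ✓, 54 mod 14 = 12 ✓

x ≡ 54 (mod 126)


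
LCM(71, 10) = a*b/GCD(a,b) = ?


GCD(71, 10) = 1
LCM = 71*10/1 = 710/1 = 710

LCM = 710


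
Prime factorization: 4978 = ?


4978 / 2 = 2489
2489 / 19 = 131
131 / 131 = 1
4978 = 2 × 19 × 131


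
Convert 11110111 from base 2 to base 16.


11110111 (base 2) = 247 (decimal)
247 (decimal) = F7 (base 16)


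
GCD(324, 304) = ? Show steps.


324 = 1 * 304 + 20
304 = 15 * 20 + 4
20 = 5 * 4 + 0
GCD = 4


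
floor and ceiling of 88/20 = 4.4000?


88/20 = 4.4000
floor = 4
ceil = 5

floor = 4, ceil = 5


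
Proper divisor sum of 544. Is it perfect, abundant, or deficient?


Proper divisors: 1, 2, 4, 8, 16, 17, 32, 34, 68, 136, 272
Sum = 1 + 2 + 4 + 8 + 16 + 17 + 32 + 34 + 68 + 136 + 272 = 590
590 > 544 → abundant

s(544) = 590 (abundant)


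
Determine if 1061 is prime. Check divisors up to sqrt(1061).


Check divisors up to sqrt(1061) = 32.5730
No divisors found.
1061 is prime.

Yes, 1061 is prime


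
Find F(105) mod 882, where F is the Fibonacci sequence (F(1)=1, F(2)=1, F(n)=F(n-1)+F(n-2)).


F(k) mod 882 for k=1..105:
1, 1, 2, 3, 5, 8, 13, 21, 34, 55, 89, 144, 233, 377, 610, 105, 715, 820, 653, 591, 362, 71, 433, 504, 55, 559, 614, 291, 23, 314, 337, 651, 106, 757, 863, 738, 719, 575, 412, 105, 517, 622, 257, 879, 254, 251, 505, 756, 379, 253, 632, 3, 635, 638, 391, 147, 538, 685, 341, 144, 485, 629, 232, 861, 211, 190, 401, 591, 110, 701, 811, 630, 559, 307, 866, 291, 275, 566, 841, 525, 484, 127, 611, 738, 467, 323, 790, 231, 139, 370, 509, 879, 506, 503, 127, 630, 757, 505, 380, 3, 383, 386, 769, 273, 160
F(105) mod 882 = 160


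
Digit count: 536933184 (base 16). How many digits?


536933184 in base 16 = 2000F340
Number of digits = 8

8 digits (base 16)


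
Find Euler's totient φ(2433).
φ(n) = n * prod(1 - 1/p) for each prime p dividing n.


2433 = 3 × 811
Prime factors: 3, 811
φ(2433) = 2433 × (1-1/3) × (1-1/811)
= 2433 × 2/3 × 810/811 = 1620

φ(2433) = 1620


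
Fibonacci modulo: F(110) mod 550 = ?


F(k) mod 550 for k=1..110:
1, 1, 2, 3, 5, 8, 13, 21, 34, 55, 89, 144, 233, 377, 60, 437, 497, 384, 331, 165, 496, 111, 57, 168, 225, 393, 68, 461, 529, 440, 419, 309, 178, 487, 115, 52, 167, 219, 386, 55, 441, 496, 387, 333, 170, 503, 123, 76, 199, 275, 474, 199, 123, 322, 445, 217, 112, 329, 441, 220, 111, 331, 442, 223, 115, 338, 453, 241, 144, 385, 529, 364, 343, 157, 500, 107, 57, 164, 221, 385, 56, 441, 497, 388, 335, 173, 508, 131, 89, 220, 309, 529, 288, 267, 5, 272, 277, 549, 276, 275, 1, 276, 277, 3, 280, 283, 13, 296, 309, 55
F(110) mod 550 = 55


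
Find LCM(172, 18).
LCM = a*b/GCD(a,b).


GCD(172, 18) = 2
LCM = 172*18/2 = 3096/2 = 1548

LCM = 1548


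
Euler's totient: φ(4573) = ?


4573 = 17 × 269
Prime factors: 17, 269
φ(4573) = 4573 × (1-1/17) × (1-1/269)
= 4573 × 16/17 × 268/269 = 4288

φ(4573) = 4288


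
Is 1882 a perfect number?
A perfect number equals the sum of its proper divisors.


Proper divisors of 1882: 1, 2, 941
Sum = 1 + 2 + 941 = 944

No, 1882 is not perfect (944 ≠ 1882)


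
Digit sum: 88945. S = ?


8 + 8 + 9 + 4 + 5 = 34


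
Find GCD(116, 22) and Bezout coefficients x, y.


Tabular extended Euclidean (each row: r = 116*s + 22*t):
r=116, s=1, t=0
r=22, s=0, t=1
q=5: r=6, s=1, t=-5   [116*(1) + 22*(-5) = 6]
q=3: r=4, s=-3, t=16   [116*(-3) + 22*(16) = 4]
q=1: r=2, s=4, t=-21   [116*(4) + 22*(-21) = 2]
q=2: r=0, s=-11, t=58   [116*(-11) + 22*(58) = 0]
GCD = 2; from the row with r=2: x=4, y=-21
Check: 116*(4) + 22*(-21) = 464 - 462 = 2

GCD = 2, x = 4, y = -21


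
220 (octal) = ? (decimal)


220 (base 8) = 144 (decimal)
144 (decimal) = 144 (base 10)


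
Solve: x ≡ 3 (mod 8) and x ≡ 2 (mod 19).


M = 8*19 = 152
M1 = M/8 = 19, M2 = M/19 = 8
M1^(-1) mod 8 = 3, M2^(-1) mod 19 = 12
x = 3*19*3 + 2*8*12 = 363
363 mod 152 = 59
Check: 59 mod 8 = 3 ✓, 59 mod 19 = 2 ✓

x ≡ 59 (mod 152)


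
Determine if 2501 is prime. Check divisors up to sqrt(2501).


2501 / 41 = 61 (exact division)
2501 is NOT prime.

No, 2501 is not prime


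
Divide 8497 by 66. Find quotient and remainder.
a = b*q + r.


8497 = 66 * 128 + 49
Check: 8448 + 49 = 8497

q = 128, r = 49


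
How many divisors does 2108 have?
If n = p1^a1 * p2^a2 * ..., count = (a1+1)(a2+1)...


2108 = 2^2 × 17^1 × 31^1
d(2108) = (2+1) × (1+1) × (1+1) = 12

12 divisors


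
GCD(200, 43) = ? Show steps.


200 = 4 * 43 + 28
43 = 1 * 28 + 15
28 = 1 * 15 + 13
15 = 1 * 13 + 2
13 = 6 * 2 + 1
2 = 2 * 1 + 0
GCD = 1


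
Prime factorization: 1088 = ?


1088 / 2 = 544
544 / 2 = 272
272 / 2 = 136
136 / 2 = 68
68 / 2 = 34
34 / 2 = 17
17 / 17 = 1
1088 = 2^6 × 17


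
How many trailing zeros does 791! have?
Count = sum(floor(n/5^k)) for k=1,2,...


floor(791/5) = 158
floor(791/25) = 31
floor(791/125) = 6
floor(791/625) = 1
Total = 196

196 trailing zeros


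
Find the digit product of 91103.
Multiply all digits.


9 × 1 × 1 × 0 × 3 = 0


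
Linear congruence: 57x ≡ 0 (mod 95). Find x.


GCD(57, 95) = 19 divides 0
Divide: 3x ≡ 0 (mod 5)
x ≡ 0 (mod 5)


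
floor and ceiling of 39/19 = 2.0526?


39/19 = 2.0526
floor = 2
ceil = 3

floor = 2, ceil = 3


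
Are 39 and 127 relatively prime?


Euclidean algorithm:
127 = 3 * 39 + 10
39 = 3 * 10 + 9
10 = 1 * 9 + 1
9 = 9 * 1 + 0
GCD(39, 127) = 1

Yes, coprime (GCD = 1)


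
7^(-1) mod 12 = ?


Use the extended Euclidean algorithm on (12, 7); each row r = 12*s + 7*t:
r=12, s=1, t=0
r=7, s=0, t=1
q=1: r=5, s=1, t=-1   [12*(1) + 7*(-1) = 5]
q=1: r=2, s=-1, t=2   [12*(-1) + 7*(2) = 2]
q=2: r=1, s=3, t=-5   [12*(3) + 7*(-5) = 1]
q=2: r=0, s=-7, t=12   [12*(-7) + 7*(12) = 0]
GCD = 1 with t = -5, so 7*(-5) ≡ 1 (mod 12)
Inverse = -5 mod 12 = 7
Check: 7 * 7 = 49 ≡ 1 (mod 12)

7^(-1) ≡ 7 (mod 12)


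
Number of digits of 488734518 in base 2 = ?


488734518 in base 2 = 11101001000010111111100110110
Number of digits = 29

29 digits (base 2)


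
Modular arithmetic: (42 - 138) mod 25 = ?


42 - 138 = -96
-96 mod 25 = 4


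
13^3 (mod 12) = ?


13^1 mod 12 = 1
13^2 mod 12 = 1
13^3 mod 12 = 1


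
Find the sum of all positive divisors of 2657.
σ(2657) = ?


Divisors of 2657: 1, 2657
Sum = 1 + 2657 = 2658

σ(2657) = 2658


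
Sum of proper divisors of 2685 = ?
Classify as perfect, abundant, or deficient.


Proper divisors: 1, 3, 5, 15, 179, 537, 895
Sum = 1 + 3 + 5 + 15 + 179 + 537 + 895 = 1635
1635 < 2685 → deficient

s(2685) = 1635 (deficient)


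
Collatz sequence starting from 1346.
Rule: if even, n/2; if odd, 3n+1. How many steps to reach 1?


1346 → 673 → 2020 → 1010 → 505 → 1516 → 758 → 379 → 1138 → 569 → 1708 → 854 → 427 → 1282 → 641 → 1924 → 962 → 481 → 1444 → 722 → 361 → 1084 → 542 → 271 → 814 → 407 → 1222 → 611 → 1834 → 917 → 2752 → 1376 → 688 → 344 → 172 → 86 → 43 → 130 → 65 → 196 → 98 → 49 → 148 → 74 → 37 → 112 → 56 → 28 → 14 → 7 → 22 → 11 → 34 → 17 → 52 → 26 → 13 → 40 → 20 → 10 → 5 → 16 → 8 → 4 → 2 → 1
Total steps = 65

65 steps


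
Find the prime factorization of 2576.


2576 / 2 = 1288
1288 / 2 = 644
644 / 2 = 322
322 / 2 = 161
161 / 7 = 23
23 / 23 = 1
2576 = 2^4 × 7 × 23


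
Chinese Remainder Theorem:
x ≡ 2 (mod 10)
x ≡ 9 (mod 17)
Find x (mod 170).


M = 10*17 = 170
M1 = M/10 = 17, M2 = M/17 = 10
M1^(-1) mod 10 = 3, M2^(-1) mod 17 = 12
x = 2*17*3 + 9*10*12 = 1182
1182 mod 170 = 162
Check: 162 mod 10 = 2 ✓, 162 mod 17 = 9 ✓

x ≡ 162 (mod 170)


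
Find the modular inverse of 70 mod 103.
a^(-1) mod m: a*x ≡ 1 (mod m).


Use the extended Euclidean algorithm on (103, 70); each row r = 103*s + 70*t:
r=103, s=1, t=0
r=70, s=0, t=1
q=1: r=33, s=1, t=-1   [103*(1) + 70*(-1) = 33]
q=2: r=4, s=-2, t=3   [103*(-2) + 70*(3) = 4]
q=8: r=1, s=17, t=-25   [103*(17) + 70*(-25) = 1]
q=4: r=0, s=-70, t=103   [103*(-70) + 70*(103) = 0]
GCD = 1 with t = -25, so 70*(-25) ≡ 1 (mod 103)
Inverse = -25 mod 103 = 78
Check: 70 * 78 = 5460 ≡ 1 (mod 103)

70^(-1) ≡ 78 (mod 103)


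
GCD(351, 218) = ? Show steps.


351 = 1 * 218 + 133
218 = 1 * 133 + 85
133 = 1 * 85 + 48
85 = 1 * 48 + 37
48 = 1 * 37 + 11
37 = 3 * 11 + 4
11 = 2 * 4 + 3
4 = 1 * 3 + 1
3 = 3 * 1 + 0
GCD = 1


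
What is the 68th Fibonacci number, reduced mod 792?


F(k) mod 792 for k=1..68:
1, 1, 2, 3, 5, 8, 13, 21, 34, 55, 89, 144, 233, 377, 610, 195, 13, 208, 221, 429, 650, 287, 145, 432, 577, 217, 2, 219, 221, 440, 661, 309, 178, 487, 665, 360, 233, 593, 34, 627, 661, 496, 365, 69, 434, 503, 145, 648, 1, 649, 650, 507, 365, 80, 445, 525, 178, 703, 89, 0, 89, 89, 178, 267, 445, 712, 365, 285
F(68) mod 792 = 285


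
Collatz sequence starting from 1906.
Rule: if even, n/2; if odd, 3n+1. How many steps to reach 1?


1906 → 953 → 2860 → 1430 → 715 → 2146 → 1073 → 3220 → 1610 → 805 → 2416 → 1208 → 604 → 302 → 151 → 454 → 227 → 682 → 341 → 1024 → 512 → 256 → 128 → 64 → 32 → 16 → 8 → 4 → 2 → 1
Total steps = 29

29 steps


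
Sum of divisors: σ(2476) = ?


Divisors of 2476: 1, 2, 4, 619, 1238, 2476
Sum = 1 + 2 + 4 + 619 + 1238 + 2476 = 4340

σ(2476) = 4340


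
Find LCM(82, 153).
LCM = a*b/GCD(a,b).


GCD(82, 153) = 1
LCM = 82*153/1 = 12546/1 = 12546

LCM = 12546


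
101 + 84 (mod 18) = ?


101 + 84 = 185
185 mod 18 = 5


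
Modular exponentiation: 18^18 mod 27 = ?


18^1 mod 27 = 18
18^2 mod 27 = 0
18^3 mod 27 = 0
18^4 mod 27 = 0
18^5 mod 27 = 0
18^6 mod 27 = 0
18^7 mod 27 = 0
18^8 mod 27 = 0
18^9 mod 27 = 0
18^10 mod 27 = 0
18^11 mod 27 = 0
18^12 mod 27 = 0
18^13 mod 27 = 0
18^14 mod 27 = 0
18^15 mod 27 = 0
18^16 mod 27 = 0
18^17 mod 27 = 0
18^18 mod 27 = 0


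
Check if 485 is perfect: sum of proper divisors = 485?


Proper divisors of 485: 1, 5, 97
Sum = 1 + 5 + 97 = 103

No, 485 is not perfect (103 ≠ 485)


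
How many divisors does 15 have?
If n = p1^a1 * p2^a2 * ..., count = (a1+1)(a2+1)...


15 = 3^1 × 5^1
d(15) = (1+1) × (1+1) = 4

4 divisors


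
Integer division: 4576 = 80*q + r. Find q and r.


4576 = 80 * 57 + 16
Check: 4560 + 16 = 4576

q = 57, r = 16


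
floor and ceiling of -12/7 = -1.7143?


-12/7 = -1.7143
floor = -2
ceil = -1

floor = -2, ceil = -1


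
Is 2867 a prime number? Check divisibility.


2867 / 47 = 61 (exact division)
2867 is NOT prime.

No, 2867 is not prime


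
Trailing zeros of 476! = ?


floor(476/5) = 95
floor(476/25) = 19
floor(476/125) = 3
Total = 117

117 trailing zeros


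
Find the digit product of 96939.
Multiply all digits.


9 × 6 × 9 × 3 × 9 = 13122


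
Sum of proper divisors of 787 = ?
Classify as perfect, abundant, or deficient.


Proper divisors: 1
Sum = 1 = 1
1 < 787 → deficient

s(787) = 1 (deficient)


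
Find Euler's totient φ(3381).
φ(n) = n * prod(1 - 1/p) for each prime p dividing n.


3381 = 3 × 7^2 × 23
Prime factors: 3, 7, 23
φ(3381) = 3381 × (1-1/3) × (1-1/7) × (1-1/23)
= 3381 × 2/3 × 6/7 × 22/23 = 1848

φ(3381) = 1848


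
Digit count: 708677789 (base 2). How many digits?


708677789 in base 2 = 101010001111011001000010011101
Number of digits = 30

30 digits (base 2)


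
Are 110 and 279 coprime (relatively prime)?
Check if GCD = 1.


Euclidean algorithm:
279 = 2 * 110 + 59
110 = 1 * 59 + 51
59 = 1 * 51 + 8
51 = 6 * 8 + 3
8 = 2 * 3 + 2
3 = 1 * 2 + 1
2 = 2 * 1 + 0
GCD(110, 279) = 1

Yes, coprime (GCD = 1)


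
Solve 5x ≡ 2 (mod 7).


GCD(5, 7) = 1, unique solution
a^(-1) mod 7 = 3
x = 3 * 2 mod 7 = 6

x ≡ 6 (mod 7)


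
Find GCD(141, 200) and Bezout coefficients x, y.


Tabular extended Euclidean (each row: r = 141*s + 200*t):
r=141, s=1, t=0
r=200, s=0, t=1
q=0: r=141, s=1, t=0   [141*(1) + 200*(0) = 141]
q=1: r=59, s=-1, t=1   [141*(-1) + 200*(1) = 59]
q=2: r=23, s=3, t=-2   [141*(3) + 200*(-2) = 23]
q=2: r=13, s=-7, t=5   [141*(-7) + 200*(5) = 13]
q=1: r=10, s=10, t=-7   [141*(10) + 200*(-7) = 10]
q=1: r=3, s=-17, t=12   [141*(-17) + 200*(12) = 3]
q=3: r=1, s=61, t=-43   [141*(61) + 200*(-43) = 1]
q=3: r=0, s=-200, t=141   [141*(-200) + 200*(141) = 0]
GCD = 1; from the row with r=1: x=61, y=-43
Check: 141*(61) + 200*(-43) = 8601 - 8600 = 1

GCD = 1, x = 61, y = -43


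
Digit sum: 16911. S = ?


1 + 6 + 9 + 1 + 1 = 18


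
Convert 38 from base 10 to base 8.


38 (base 10) = 38 (decimal)
38 (decimal) = 46 (base 8)


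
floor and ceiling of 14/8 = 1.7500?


14/8 = 1.7500
floor = 1
ceil = 2

floor = 1, ceil = 2


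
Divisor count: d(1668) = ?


1668 = 2^2 × 3^1 × 139^1
d(1668) = (2+1) × (1+1) × (1+1) = 12

12 divisors


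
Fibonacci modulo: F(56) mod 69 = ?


F(k) mod 69 for k=1..56:
1, 1, 2, 3, 5, 8, 13, 21, 34, 55, 20, 6, 26, 32, 58, 21, 10, 31, 41, 3, 44, 47, 22, 0, 22, 22, 44, 66, 41, 38, 10, 48, 58, 37, 26, 63, 20, 14, 34, 48, 13, 61, 5, 66, 2, 68, 1, 0, 1, 1, 2, 3, 5, 8, 13, 21
F(56) mod 69 = 21


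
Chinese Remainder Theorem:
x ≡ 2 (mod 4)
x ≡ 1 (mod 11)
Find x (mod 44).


M = 4*11 = 44
M1 = M/4 = 11, M2 = M/11 = 4
M1^(-1) mod 4 = 3, M2^(-1) mod 11 = 3
x = 2*11*3 + 1*4*3 = 78
78 mod 44 = 34
Check: 34 mod 4 = 2 ✓, 34 mod 11 = 1 ✓

x ≡ 34 (mod 44)


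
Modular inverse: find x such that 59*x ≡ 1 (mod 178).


Use the extended Euclidean algorithm on (178, 59); each row r = 178*s + 59*t:
r=178, s=1, t=0
r=59, s=0, t=1
q=3: r=1, s=1, t=-3   [178*(1) + 59*(-3) = 1]
q=59: r=0, s=-59, t=178   [178*(-59) + 59*(178) = 0]
GCD = 1 with t = -3, so 59*(-3) ≡ 1 (mod 178)
Inverse = -3 mod 178 = 175
Check: 59 * 175 = 10325 ≡ 1 (mod 178)

59^(-1) ≡ 175 (mod 178)


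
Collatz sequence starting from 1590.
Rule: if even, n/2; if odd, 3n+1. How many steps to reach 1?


1590 → 795 → 2386 → 1193 → 3580 → 1790 → 895 → 2686 → 1343 → 4030 → 2015 → 6046 → 3023 → 9070 → 4535 → 13606 → 6803 → 20410 → 10205 → 30616 → 15308 → 7654 → 3827 → 11482 → 5741 → 17224 → 8612 → 4306 → 2153 → 6460 → 3230 → 1615 → 4846 → 2423 → 7270 → 3635 → 10906 → 5453 → 16360 → 8180 → 4090 → 2045 → 6136 → 3068 → 1534 → 767 → 2302 → 1151 → 3454 → 1727 → 5182 → 2591 → 7774 → 3887 → 11662 → 5831 → 17494 → 8747 → 26242 → 13121 → 39364 → 19682 → 9841 → 29524 → 14762 → 7381 → 22144 → 11072 → 5536 → 2768 → 1384 → 692 → 346 → 173 → 520 → 260 → 130 → 65 → 196 → 98 → 49 → 148 → 74 → 37 → 112 → 56 → 28 → 14 → 7 → 22 → 11 → 34 → 17 → 52 → 26 → 13 → 40 → 20 → 10 → 5 → 16 → 8 → 4 → 2 → 1
Total steps = 104

104 steps


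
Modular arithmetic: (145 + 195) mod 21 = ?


145 + 195 = 340
340 mod 21 = 4


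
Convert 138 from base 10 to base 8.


138 (base 10) = 138 (decimal)
138 (decimal) = 212 (base 8)


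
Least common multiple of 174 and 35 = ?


GCD(174, 35) = 1
LCM = 174*35/1 = 6090/1 = 6090

LCM = 6090


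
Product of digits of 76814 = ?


7 × 6 × 8 × 1 × 4 = 1344


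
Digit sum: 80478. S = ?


8 + 0 + 4 + 7 + 8 = 27


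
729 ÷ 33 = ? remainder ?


729 = 33 * 22 + 3
Check: 726 + 3 = 729

q = 22, r = 3


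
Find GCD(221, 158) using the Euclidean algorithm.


221 = 1 * 158 + 63
158 = 2 * 63 + 32
63 = 1 * 32 + 31
32 = 1 * 31 + 1
31 = 31 * 1 + 0
GCD = 1


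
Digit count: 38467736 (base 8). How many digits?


38467736 in base 8 = 222574230
Number of digits = 9

9 digits (base 8)


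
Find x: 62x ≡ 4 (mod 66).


GCD(62, 66) = 2 divides 4
Divide: 31x ≡ 2 (mod 33)
x ≡ 32 (mod 33)


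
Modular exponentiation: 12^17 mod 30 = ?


12^1 mod 30 = 12
12^2 mod 30 = 24
12^3 mod 30 = 18
12^4 mod 30 = 6
12^5 mod 30 = 12
12^6 mod 30 = 24
12^7 mod 30 = 18
12^8 mod 30 = 6
12^9 mod 30 = 12
12^10 mod 30 = 24
12^11 mod 30 = 18
12^12 mod 30 = 6
12^13 mod 30 = 12
12^14 mod 30 = 24
12^15 mod 30 = 18
12^16 mod 30 = 6
12^17 mod 30 = 12


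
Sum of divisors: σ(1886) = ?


Divisors of 1886: 1, 2, 23, 41, 46, 82, 943, 1886
Sum = 1 + 2 + 23 + 41 + 46 + 82 + 943 + 1886 = 3024

σ(1886) = 3024


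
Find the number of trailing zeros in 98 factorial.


floor(98/5) = 19
floor(98/25) = 3
Total = 22

22 trailing zeros


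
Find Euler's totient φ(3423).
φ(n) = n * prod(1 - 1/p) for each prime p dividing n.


3423 = 3 × 7 × 163
Prime factors: 3, 7, 163
φ(3423) = 3423 × (1-1/3) × (1-1/7) × (1-1/163)
= 3423 × 2/3 × 6/7 × 162/163 = 1944

φ(3423) = 1944


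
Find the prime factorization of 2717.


2717 / 11 = 247
247 / 13 = 19
19 / 19 = 1
2717 = 11 × 13 × 19


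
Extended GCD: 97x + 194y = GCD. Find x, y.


Tabular extended Euclidean (each row: r = 97*s + 194*t):
r=97, s=1, t=0
r=194, s=0, t=1
q=0: r=97, s=1, t=0   [97*(1) + 194*(0) = 97]
q=2: r=0, s=-2, t=1   [97*(-2) + 194*(1) = 0]
GCD = 97; from the row with r=97: x=1, y=0
Check: 97*(1) + 194*(0) = 97 + 0 = 97

GCD = 97, x = 1, y = 0


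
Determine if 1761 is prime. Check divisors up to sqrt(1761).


1761 / 3 = 587 (exact division)
1761 is NOT prime.

No, 1761 is not prime


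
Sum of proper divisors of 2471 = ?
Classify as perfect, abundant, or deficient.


Proper divisors: 1, 7, 353
Sum = 1 + 7 + 353 = 361
361 < 2471 → deficient

s(2471) = 361 (deficient)


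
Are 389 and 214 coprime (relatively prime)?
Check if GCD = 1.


Euclidean algorithm:
389 = 1 * 214 + 175
214 = 1 * 175 + 39
175 = 4 * 39 + 19
39 = 2 * 19 + 1
19 = 19 * 1 + 0
GCD(389, 214) = 1

Yes, coprime (GCD = 1)


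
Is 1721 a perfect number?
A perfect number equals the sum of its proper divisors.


Proper divisors of 1721: 1
Sum = 1 = 1

No, 1721 is not perfect (1 ≠ 1721)


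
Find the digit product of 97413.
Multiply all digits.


9 × 7 × 4 × 1 × 3 = 756


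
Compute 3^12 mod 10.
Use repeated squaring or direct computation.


3^1 mod 10 = 3
3^2 mod 10 = 9
3^3 mod 10 = 7
3^4 mod 10 = 1
3^5 mod 10 = 3
3^6 mod 10 = 9
3^7 mod 10 = 7
3^8 mod 10 = 1
3^9 mod 10 = 3
3^10 mod 10 = 9
3^11 mod 10 = 7
3^12 mod 10 = 1


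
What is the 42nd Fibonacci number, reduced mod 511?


F(k) mod 511 for k=1..42:
1, 1, 2, 3, 5, 8, 13, 21, 34, 55, 89, 144, 233, 377, 99, 476, 64, 29, 93, 122, 215, 337, 41, 378, 419, 286, 194, 480, 163, 132, 295, 427, 211, 127, 338, 465, 292, 246, 27, 273, 300, 62
F(42) mod 511 = 62


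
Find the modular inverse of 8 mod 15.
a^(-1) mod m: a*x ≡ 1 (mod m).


Use the extended Euclidean algorithm on (15, 8); each row r = 15*s + 8*t:
r=15, s=1, t=0
r=8, s=0, t=1
q=1: r=7, s=1, t=-1   [15*(1) + 8*(-1) = 7]
q=1: r=1, s=-1, t=2   [15*(-1) + 8*(2) = 1]
q=7: r=0, s=8, t=-15   [15*(8) + 8*(-15) = 0]
GCD = 1 with t = 2, so 8*(2) ≡ 1 (mod 15)
Inverse = 2 mod 15 = 2
Check: 8 * 2 = 16 ≡ 1 (mod 15)

8^(-1) ≡ 2 (mod 15)


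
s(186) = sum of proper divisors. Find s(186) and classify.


Proper divisors: 1, 2, 3, 6, 31, 62, 93
Sum = 1 + 2 + 3 + 6 + 31 + 62 + 93 = 198
198 > 186 → abundant

s(186) = 198 (abundant)


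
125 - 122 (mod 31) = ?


125 - 122 = 3
3 mod 31 = 3


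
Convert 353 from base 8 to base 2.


353 (base 8) = 235 (decimal)
235 (decimal) = 11101011 (base 2)


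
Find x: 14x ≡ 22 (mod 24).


GCD(14, 24) = 2 divides 22
Divide: 7x ≡ 11 (mod 12)
x ≡ 5 (mod 12)


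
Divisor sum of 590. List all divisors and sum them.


Divisors of 590: 1, 2, 5, 10, 59, 118, 295, 590
Sum = 1 + 2 + 5 + 10 + 59 + 118 + 295 + 590 = 1080

σ(590) = 1080


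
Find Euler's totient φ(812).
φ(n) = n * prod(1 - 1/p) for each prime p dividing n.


812 = 2^2 × 7 × 29
Prime factors: 2, 7, 29
φ(812) = 812 × (1-1/2) × (1-1/7) × (1-1/29)
= 812 × 1/2 × 6/7 × 28/29 = 336

φ(812) = 336


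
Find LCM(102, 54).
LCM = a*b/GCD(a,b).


GCD(102, 54) = 6
LCM = 102*54/6 = 5508/6 = 918

LCM = 918


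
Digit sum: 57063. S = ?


5 + 7 + 0 + 6 + 3 = 21


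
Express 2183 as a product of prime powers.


2183 / 37 = 59
59 / 59 = 1
2183 = 37 × 59


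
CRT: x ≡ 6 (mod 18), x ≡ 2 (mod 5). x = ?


M = 18*5 = 90
M1 = M/18 = 5, M2 = M/5 = 18
M1^(-1) mod 18 = 11, M2^(-1) mod 5 = 2
x = 6*5*11 + 2*18*2 = 402
402 mod 90 = 42
Check: 42 mod 18 = 6 ✓, 42 mod 5 = 2 ✓

x ≡ 42 (mod 90)


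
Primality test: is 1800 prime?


1800 / 2 = 900 (exact division)
1800 is NOT prime.

No, 1800 is not prime


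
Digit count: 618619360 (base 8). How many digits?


618619360 in base 8 = 4467660740
Number of digits = 10

10 digits (base 8)


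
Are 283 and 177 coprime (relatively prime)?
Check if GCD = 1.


Euclidean algorithm:
283 = 1 * 177 + 106
177 = 1 * 106 + 71
106 = 1 * 71 + 35
71 = 2 * 35 + 1
35 = 35 * 1 + 0
GCD(283, 177) = 1

Yes, coprime (GCD = 1)


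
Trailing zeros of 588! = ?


floor(588/5) = 117
floor(588/25) = 23
floor(588/125) = 4
Total = 144

144 trailing zeros


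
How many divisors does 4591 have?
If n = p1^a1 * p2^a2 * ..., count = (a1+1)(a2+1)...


4591 = 4591^1
d(4591) = (1+1) = 2

2 divisors


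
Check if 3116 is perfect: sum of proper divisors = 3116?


Proper divisors of 3116: 1, 2, 4, 19, 38, 41, 76, 82, 164, 779, 1558
Sum = 1 + 2 + 4 + 19 + 38 + 41 + 76 + 82 + 164 + 779 + 1558 = 2764

No, 3116 is not perfect (2764 ≠ 3116)


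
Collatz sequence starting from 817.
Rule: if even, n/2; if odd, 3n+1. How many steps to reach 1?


817 → 2452 → 1226 → 613 → 1840 → 920 → 460 → 230 → 115 → 346 → 173 → 520 → 260 → 130 → 65 → 196 → 98 → 49 → 148 → 74 → 37 → 112 → 56 → 28 → 14 → 7 → 22 → 11 → 34 → 17 → 52 → 26 → 13 → 40 → 20 → 10 → 5 → 16 → 8 → 4 → 2 → 1
Total steps = 41

41 steps


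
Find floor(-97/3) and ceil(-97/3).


-97/3 = -32.3333
floor = -33
ceil = -32

floor = -33, ceil = -32


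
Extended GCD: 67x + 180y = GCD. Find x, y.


Tabular extended Euclidean (each row: r = 67*s + 180*t):
r=67, s=1, t=0
r=180, s=0, t=1
q=0: r=67, s=1, t=0   [67*(1) + 180*(0) = 67]
q=2: r=46, s=-2, t=1   [67*(-2) + 180*(1) = 46]
q=1: r=21, s=3, t=-1   [67*(3) + 180*(-1) = 21]
q=2: r=4, s=-8, t=3   [67*(-8) + 180*(3) = 4]
q=5: r=1, s=43, t=-16   [67*(43) + 180*(-16) = 1]
q=4: r=0, s=-180, t=67   [67*(-180) + 180*(67) = 0]
GCD = 1; from the row with r=1: x=43, y=-16
Check: 67*(43) + 180*(-16) = 2881 - 2880 = 1

GCD = 1, x = 43, y = -16


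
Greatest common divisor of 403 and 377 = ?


403 = 1 * 377 + 26
377 = 14 * 26 + 13
26 = 2 * 13 + 0
GCD = 13


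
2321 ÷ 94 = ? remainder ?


2321 = 94 * 24 + 65
Check: 2256 + 65 = 2321

q = 24, r = 65


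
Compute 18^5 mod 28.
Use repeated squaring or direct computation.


18^1 mod 28 = 18
18^2 mod 28 = 16
18^3 mod 28 = 8
18^4 mod 28 = 4
18^5 mod 28 = 16


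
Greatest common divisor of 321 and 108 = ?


321 = 2 * 108 + 105
108 = 1 * 105 + 3
105 = 35 * 3 + 0
GCD = 3


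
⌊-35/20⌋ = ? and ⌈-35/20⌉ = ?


-35/20 = -1.7500
floor = -2
ceil = -1

floor = -2, ceil = -1


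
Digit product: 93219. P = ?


9 × 3 × 2 × 1 × 9 = 486


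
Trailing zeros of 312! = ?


floor(312/5) = 62
floor(312/25) = 12
floor(312/125) = 2
Total = 76

76 trailing zeros


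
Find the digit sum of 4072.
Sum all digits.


4 + 0 + 7 + 2 = 13


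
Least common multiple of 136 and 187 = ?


GCD(136, 187) = 17
LCM = 136*187/17 = 25432/17 = 1496

LCM = 1496


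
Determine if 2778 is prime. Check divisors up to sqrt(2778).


2778 / 2 = 1389 (exact division)
2778 is NOT prime.

No, 2778 is not prime


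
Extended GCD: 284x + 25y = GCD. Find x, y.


Tabular extended Euclidean (each row: r = 284*s + 25*t):
r=284, s=1, t=0
r=25, s=0, t=1
q=11: r=9, s=1, t=-11   [284*(1) + 25*(-11) = 9]
q=2: r=7, s=-2, t=23   [284*(-2) + 25*(23) = 7]
q=1: r=2, s=3, t=-34   [284*(3) + 25*(-34) = 2]
q=3: r=1, s=-11, t=125   [284*(-11) + 25*(125) = 1]
q=2: r=0, s=25, t=-284   [284*(25) + 25*(-284) = 0]
GCD = 1; from the row with r=1: x=-11, y=125
Check: 284*(-11) + 25*(125) = -3124 + 3125 = 1

GCD = 1, x = -11, y = 125


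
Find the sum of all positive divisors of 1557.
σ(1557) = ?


Divisors of 1557: 1, 3, 9, 173, 519, 1557
Sum = 1 + 3 + 9 + 173 + 519 + 1557 = 2262

σ(1557) = 2262


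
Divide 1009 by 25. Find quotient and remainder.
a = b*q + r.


1009 = 25 * 40 + 9
Check: 1000 + 9 = 1009

q = 40, r = 9


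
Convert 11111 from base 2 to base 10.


11111 (base 2) = 31 (decimal)
31 (decimal) = 31 (base 10)


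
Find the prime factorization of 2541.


2541 / 3 = 847
847 / 7 = 121
121 / 11 = 11
11 / 11 = 1
2541 = 3 × 7 × 11^2


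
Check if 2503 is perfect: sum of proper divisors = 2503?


Proper divisors of 2503: 1
Sum = 1 = 1

No, 2503 is not perfect (1 ≠ 2503)


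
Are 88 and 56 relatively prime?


Euclidean algorithm:
88 = 1 * 56 + 32
56 = 1 * 32 + 24
32 = 1 * 24 + 8
24 = 3 * 8 + 0
GCD(88, 56) = 8

No, not coprime (GCD = 8)


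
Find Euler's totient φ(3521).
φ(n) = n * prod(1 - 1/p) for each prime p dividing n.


3521 = 7 × 503
Prime factors: 7, 503
φ(3521) = 3521 × (1-1/7) × (1-1/503)
= 3521 × 6/7 × 502/503 = 3012

φ(3521) = 3012


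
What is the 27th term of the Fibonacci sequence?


Sequence: 1, 1, 2, 3, 5, 8, 13, 21, 34, 55, 89, 144, 233, 377, 610, 987, 1597, 2584, 4181, 6765, 10946, 17711, 28657, 46368, 75025, 121393, 196418
F(27) = 196418


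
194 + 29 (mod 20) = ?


194 + 29 = 223
223 mod 20 = 3


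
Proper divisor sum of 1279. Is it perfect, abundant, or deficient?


Proper divisors: 1
Sum = 1 = 1
1 < 1279 → deficient

s(1279) = 1 (deficient)


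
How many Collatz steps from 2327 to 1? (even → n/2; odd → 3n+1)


2327 → 6982 → 3491 → 10474 → 5237 → 15712 → 7856 → 3928 → 1964 → 982 → 491 → 1474 → 737 → 2212 → 1106 → 553 → 1660 → 830 → 415 → 1246 → 623 → 1870 → 935 → 2806 → 1403 → 4210 → 2105 → 6316 → 3158 → 1579 → 4738 → 2369 → 7108 → 3554 → 1777 → 5332 → 2666 → 1333 → 4000 → 2000 → 1000 → 500 → 250 → 125 → 376 → 188 → 94 → 47 → 142 → 71 → 214 → 107 → 322 → 161 → 484 → 242 → 121 → 364 → 182 → 91 → 274 → 137 → 412 → 206 → 103 → 310 → 155 → 466 → 233 → 700 → 350 → 175 → 526 → 263 → 790 → 395 → 1186 → 593 → 1780 → 890 → 445 → 1336 → 668 → 334 → 167 → 502 → 251 → 754 → 377 → 1132 → 566 → 283 → 850 → 425 → 1276 → 638 → 319 → 958 → 479 → 1438 → 719 → 2158 → 1079 → 3238 → 1619 → 4858 → 2429 → 7288 → 3644 → 1822 → 911 → 2734 → 1367 → 4102 → 2051 → 6154 → 3077 → 9232 → 4616 → 2308 → 1154 → 577 → 1732 → 866 → 433 → 1300 → 650 → 325 → 976 → 488 → 244 → 122 → 61 → 184 → 92 → 46 → 23 → 70 → 35 → 106 → 53 → 160 → 80 → 40 → 20 → 10 → 5 → 16 → 8 → 4 → 2 → 1
Total steps = 151

151 steps


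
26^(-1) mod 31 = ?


Use the extended Euclidean algorithm on (31, 26); each row r = 31*s + 26*t:
r=31, s=1, t=0
r=26, s=0, t=1
q=1: r=5, s=1, t=-1   [31*(1) + 26*(-1) = 5]
q=5: r=1, s=-5, t=6   [31*(-5) + 26*(6) = 1]
q=5: r=0, s=26, t=-31   [31*(26) + 26*(-31) = 0]
GCD = 1 with t = 6, so 26*(6) ≡ 1 (mod 31)
Inverse = 6 mod 31 = 6
Check: 26 * 6 = 156 ≡ 1 (mod 31)

26^(-1) ≡ 6 (mod 31)


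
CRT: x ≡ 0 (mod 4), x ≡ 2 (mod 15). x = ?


M = 4*15 = 60
M1 = M/4 = 15, M2 = M/15 = 4
M1^(-1) mod 4 = 3, M2^(-1) mod 15 = 4
x = 0*15*3 + 2*4*4 = 32
32 mod 60 = 32
Check: 32 mod 4 = 0 ✓, 32 mod 15 = 2 ✓

x ≡ 32 (mod 60)


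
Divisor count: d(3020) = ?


3020 = 2^2 × 5^1 × 151^1
d(3020) = (2+1) × (1+1) × (1+1) = 12

12 divisors


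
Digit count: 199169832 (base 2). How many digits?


199169832 in base 2 = 1011110111110001011100101000
Number of digits = 28

28 digits (base 2)


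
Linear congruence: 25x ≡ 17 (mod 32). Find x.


GCD(25, 32) = 1, unique solution
a^(-1) mod 32 = 9
x = 9 * 17 mod 32 = 25

x ≡ 25 (mod 32)


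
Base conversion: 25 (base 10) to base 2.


25 (base 10) = 25 (decimal)
25 (decimal) = 11001 (base 2)


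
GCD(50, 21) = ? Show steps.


50 = 2 * 21 + 8
21 = 2 * 8 + 5
8 = 1 * 5 + 3
5 = 1 * 3 + 2
3 = 1 * 2 + 1
2 = 2 * 1 + 0
GCD = 1


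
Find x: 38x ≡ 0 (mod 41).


GCD(38, 41) = 1, unique solution
a^(-1) mod 41 = 27
x = 27 * 0 mod 41 = 0

x ≡ 0 (mod 41)


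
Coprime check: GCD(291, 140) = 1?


Euclidean algorithm:
291 = 2 * 140 + 11
140 = 12 * 11 + 8
11 = 1 * 8 + 3
8 = 2 * 3 + 2
3 = 1 * 2 + 1
2 = 2 * 1 + 0
GCD(291, 140) = 1

Yes, coprime (GCD = 1)


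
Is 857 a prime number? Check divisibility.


Check divisors up to sqrt(857) = 29.2746
No divisors found.
857 is prime.

Yes, 857 is prime


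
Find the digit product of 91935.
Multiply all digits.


9 × 1 × 9 × 3 × 5 = 1215


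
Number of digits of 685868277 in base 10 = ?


685868277 has 9 digits in base 10
floor(log10(685868277)) + 1 = floor(8.8362) + 1 = 9

9 digits (base 10)


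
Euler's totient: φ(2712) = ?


2712 = 2^3 × 3 × 113
Prime factors: 2, 3, 113
φ(2712) = 2712 × (1-1/2) × (1-1/3) × (1-1/113)
= 2712 × 1/2 × 2/3 × 112/113 = 896

φ(2712) = 896


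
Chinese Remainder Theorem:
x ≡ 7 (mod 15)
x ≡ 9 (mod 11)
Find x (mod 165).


M = 15*11 = 165
M1 = M/15 = 11, M2 = M/11 = 15
M1^(-1) mod 15 = 11, M2^(-1) mod 11 = 3
x = 7*11*11 + 9*15*3 = 1252
1252 mod 165 = 97
Check: 97 mod 15 = 7 ✓, 97 mod 11 = 9 ✓

x ≡ 97 (mod 165)


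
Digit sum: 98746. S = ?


9 + 8 + 7 + 4 + 6 = 34


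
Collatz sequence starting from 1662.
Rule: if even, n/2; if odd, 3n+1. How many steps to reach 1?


1662 → 831 → 2494 → 1247 → 3742 → 1871 → 5614 → 2807 → 8422 → 4211 → 12634 → 6317 → 18952 → 9476 → 4738 → 2369 → 7108 → 3554 → 1777 → 5332 → 2666 → 1333 → 4000 → 2000 → 1000 → 500 → 250 → 125 → 376 → 188 → 94 → 47 → 142 → 71 → 214 → 107 → 322 → 161 → 484 → 242 → 121 → 364 → 182 → 91 → 274 → 137 → 412 → 206 → 103 → 310 → 155 → 466 → 233 → 700 → 350 → 175 → 526 → 263 → 790 → 395 → 1186 → 593 → 1780 → 890 → 445 → 1336 → 668 → 334 → 167 → 502 → 251 → 754 → 377 → 1132 → 566 → 283 → 850 → 425 → 1276 → 638 → 319 → 958 → 479 → 1438 → 719 → 2158 → 1079 → 3238 → 1619 → 4858 → 2429 → 7288 → 3644 → 1822 → 911 → 2734 → 1367 → 4102 → 2051 → 6154 → 3077 → 9232 → 4616 → 2308 → 1154 → 577 → 1732 → 866 → 433 → 1300 → 650 → 325 → 976 → 488 → 244 → 122 → 61 → 184 → 92 → 46 → 23 → 70 → 35 → 106 → 53 → 160 → 80 → 40 → 20 → 10 → 5 → 16 → 8 → 4 → 2 → 1
Total steps = 135

135 steps


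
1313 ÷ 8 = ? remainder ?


1313 = 8 * 164 + 1
Check: 1312 + 1 = 1313

q = 164, r = 1


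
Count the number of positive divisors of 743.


743 = 743^1
d(743) = (1+1) = 2

2 divisors


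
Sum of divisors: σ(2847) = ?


Divisors of 2847: 1, 3, 13, 39, 73, 219, 949, 2847
Sum = 1 + 3 + 13 + 39 + 73 + 219 + 949 + 2847 = 4144

σ(2847) = 4144


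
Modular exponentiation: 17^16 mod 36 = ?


17^1 mod 36 = 17
17^2 mod 36 = 1
17^3 mod 36 = 17
17^4 mod 36 = 1
17^5 mod 36 = 17
17^6 mod 36 = 1
17^7 mod 36 = 17
17^8 mod 36 = 1
17^9 mod 36 = 17
17^10 mod 36 = 1
17^11 mod 36 = 17
17^12 mod 36 = 1
17^13 mod 36 = 17
17^14 mod 36 = 1
17^15 mod 36 = 17
17^16 mod 36 = 1


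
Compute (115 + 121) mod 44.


115 + 121 = 236
236 mod 44 = 16


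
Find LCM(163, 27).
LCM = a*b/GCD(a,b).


GCD(163, 27) = 1
LCM = 163*27/1 = 4401/1 = 4401

LCM = 4401


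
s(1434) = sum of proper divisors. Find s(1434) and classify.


Proper divisors: 1, 2, 3, 6, 239, 478, 717
Sum = 1 + 2 + 3 + 6 + 239 + 478 + 717 = 1446
1446 > 1434 → abundant

s(1434) = 1446 (abundant)


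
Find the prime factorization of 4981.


4981 / 17 = 293
293 / 293 = 1
4981 = 17 × 293


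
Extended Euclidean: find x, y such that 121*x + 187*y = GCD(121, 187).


Tabular extended Euclidean (each row: r = 121*s + 187*t):
r=121, s=1, t=0
r=187, s=0, t=1
q=0: r=121, s=1, t=0   [121*(1) + 187*(0) = 121]
q=1: r=66, s=-1, t=1   [121*(-1) + 187*(1) = 66]
q=1: r=55, s=2, t=-1   [121*(2) + 187*(-1) = 55]
q=1: r=11, s=-3, t=2   [121*(-3) + 187*(2) = 11]
q=5: r=0, s=17, t=-11   [121*(17) + 187*(-11) = 0]
GCD = 11; from the row with r=11: x=-3, y=2
Check: 121*(-3) + 187*(2) = -363 + 374 = 11

GCD = 11, x = -3, y = 2


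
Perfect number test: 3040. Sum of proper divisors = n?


Proper divisors of 3040: 1, 2, 4, 5, 8, 10, 16, 19, 20, 32, 38, 40, 76, 80, 95, 152, 160, 190, 304, 380, 608, 760, 1520
Sum = 1 + 2 + 4 + 5 + 8 + 10 + 16 + 19 + 20 + 32 + 38 + 40 + 76 + 80 + 95 + 152 + 160 + 190 + 304 + 380 + 608 + 760 + 1520 = 4520

No, 3040 is not perfect (4520 ≠ 3040)


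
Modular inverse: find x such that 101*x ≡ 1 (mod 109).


Use the extended Euclidean algorithm on (109, 101); each row r = 109*s + 101*t:
r=109, s=1, t=0
r=101, s=0, t=1
q=1: r=8, s=1, t=-1   [109*(1) + 101*(-1) = 8]
q=12: r=5, s=-12, t=13   [109*(-12) + 101*(13) = 5]
q=1: r=3, s=13, t=-14   [109*(13) + 101*(-14) = 3]
q=1: r=2, s=-25, t=27   [109*(-25) + 101*(27) = 2]
q=1: r=1, s=38, t=-41   [109*(38) + 101*(-41) = 1]
q=2: r=0, s=-101, t=109   [109*(-101) + 101*(109) = 0]
GCD = 1 with t = -41, so 101*(-41) ≡ 1 (mod 109)
Inverse = -41 mod 109 = 68
Check: 101 * 68 = 6868 ≡ 1 (mod 109)

101^(-1) ≡ 68 (mod 109)
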